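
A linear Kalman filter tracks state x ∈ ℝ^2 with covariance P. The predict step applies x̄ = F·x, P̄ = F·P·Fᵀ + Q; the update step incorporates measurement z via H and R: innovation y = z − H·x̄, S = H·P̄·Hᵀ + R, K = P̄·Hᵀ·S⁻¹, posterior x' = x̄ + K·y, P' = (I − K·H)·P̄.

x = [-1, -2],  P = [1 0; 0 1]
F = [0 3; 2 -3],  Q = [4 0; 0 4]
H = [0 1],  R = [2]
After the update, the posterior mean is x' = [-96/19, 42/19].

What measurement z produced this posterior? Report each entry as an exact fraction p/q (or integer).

z = [2]

x̄ = F·x = [-6, 4]
P̄ = F·P·Fᵀ + Q = [13 -9; -9 17]
S = H·P̄·Hᵀ + R = [19]
K = P̄·Hᵀ·S⁻¹ = [-9/19; 17/19]
x' − x̄ = [18/19, -34/19] = K·y
y = (KᵀK)⁻¹·Kᵀ·(x' − x̄) = [-2]
z = y + H·x̄ = [-2] + [4] = [2]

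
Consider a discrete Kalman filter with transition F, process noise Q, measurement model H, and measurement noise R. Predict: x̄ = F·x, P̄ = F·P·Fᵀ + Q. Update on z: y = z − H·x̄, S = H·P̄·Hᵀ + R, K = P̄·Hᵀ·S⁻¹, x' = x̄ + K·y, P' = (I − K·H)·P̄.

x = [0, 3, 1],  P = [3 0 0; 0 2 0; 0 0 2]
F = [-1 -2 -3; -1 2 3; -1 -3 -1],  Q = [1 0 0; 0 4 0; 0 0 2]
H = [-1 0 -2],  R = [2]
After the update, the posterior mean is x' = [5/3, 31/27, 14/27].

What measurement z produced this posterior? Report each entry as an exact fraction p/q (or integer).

z = [-3]

x̄ = F·x = [-9, 9, -10]
P̄ = F·P·Fᵀ + Q = [30 -23 21; -23 33 -15; 21 -15 25]
S = H·P̄·Hᵀ + R = [216]
K = P̄·Hᵀ·S⁻¹ = [-1/3; 53/216; -71/216]
x' − x̄ = [32/3, -212/27, 284/27] = K·y
y = (KᵀK)⁻¹·Kᵀ·(x' − x̄) = [-32]
z = y + H·x̄ = [-32] + [29] = [-3]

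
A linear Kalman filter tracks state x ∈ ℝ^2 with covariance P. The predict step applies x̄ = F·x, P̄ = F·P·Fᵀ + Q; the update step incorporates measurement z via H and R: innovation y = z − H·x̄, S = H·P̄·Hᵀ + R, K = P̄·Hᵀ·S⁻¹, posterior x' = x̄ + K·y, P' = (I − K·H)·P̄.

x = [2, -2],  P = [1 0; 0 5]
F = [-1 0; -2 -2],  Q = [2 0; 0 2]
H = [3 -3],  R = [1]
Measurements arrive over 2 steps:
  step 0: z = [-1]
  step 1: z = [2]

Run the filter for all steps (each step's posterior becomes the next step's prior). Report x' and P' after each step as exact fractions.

step 0: x' = [-437/226, -180/113], P' = [669/226 334/113; 334/113 346/113]
step 1: x' = [41609/63343, 688/63343], P' = [218147/63343 219700/63343; 219700/63343 228266/63343]

step 0: x̄ = F·x = [-2, 0]
step 0: P̄ = F·P·Fᵀ + Q = [3 2; 2 26]
step 0: y = z − H·x̄ = [5]
step 0: S = H·P̄·Hᵀ + R = [226]
step 0: K = P̄·Hᵀ·S⁻¹ = [3/226; -36/113]
step 0: x' = x̄ + K·y = [-437/226, -180/113]
step 0: P' = (I − K·H)·P̄ = [669/226 334/113; 334/113 346/113]
step 1: x̄ = F·x = [437/226, 797/113]
step 1: P̄ = F·P·Fᵀ + Q = [1121/226 1337/113; 1337/113 5620/113]
step 1: y = z − H·x̄ = [3923/226]
step 1: S = H·P̄·Hᵀ + R = [63343/226]
step 1: K = P̄·Hᵀ·S⁻¹ = [-4659/63343; -25698/63343]
step 1: x' = x̄ + K·y = [41609/63343, 688/63343]
step 1: P' = (I − K·H)·P̄ = [218147/63343 219700/63343; 219700/63343 228266/63343]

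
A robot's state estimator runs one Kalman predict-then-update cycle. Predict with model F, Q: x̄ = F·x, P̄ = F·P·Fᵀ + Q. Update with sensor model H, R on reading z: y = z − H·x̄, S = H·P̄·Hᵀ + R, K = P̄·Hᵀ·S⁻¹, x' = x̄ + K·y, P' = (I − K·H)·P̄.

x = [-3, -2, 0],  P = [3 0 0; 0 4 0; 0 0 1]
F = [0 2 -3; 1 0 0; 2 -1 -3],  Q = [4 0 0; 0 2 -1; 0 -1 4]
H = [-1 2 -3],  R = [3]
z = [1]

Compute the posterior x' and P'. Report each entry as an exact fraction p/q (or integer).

x' = [-748/259, -732/259, -334/259]
P' = [6487/259 -160/259 -2237/259; -160/259 1270/259 905/259; -2237/259 905/259 1427/259]

x̄ = F·x = [-4, -3, -4]
P̄ = F·P·Fᵀ + Q = [29 0 1; 0 5 5; 1 5 29]
y = z − H·x̄ = [-9]
S = H·P̄·Hᵀ + R = [259]
K = P̄·Hᵀ·S⁻¹ = [-32/259; -5/259; -78/259]
x' = x̄ + K·y = [-748/259, -732/259, -334/259]
P' = (I − K·H)·P̄ = [6487/259 -160/259 -2237/259; -160/259 1270/259 905/259; -2237/259 905/259 1427/259]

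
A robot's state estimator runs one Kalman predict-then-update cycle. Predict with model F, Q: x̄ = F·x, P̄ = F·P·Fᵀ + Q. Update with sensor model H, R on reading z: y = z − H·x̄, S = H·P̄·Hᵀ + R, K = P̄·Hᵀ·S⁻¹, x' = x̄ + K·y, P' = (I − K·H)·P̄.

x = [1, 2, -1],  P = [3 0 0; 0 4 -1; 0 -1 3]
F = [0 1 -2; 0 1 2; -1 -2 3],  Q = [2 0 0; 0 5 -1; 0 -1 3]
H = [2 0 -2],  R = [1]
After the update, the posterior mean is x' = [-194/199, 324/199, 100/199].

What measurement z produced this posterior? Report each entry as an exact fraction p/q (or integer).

z = [-3]

x̄ = F·x = [4, 0, -8]
P̄ = F·P·Fᵀ + Q = [22 -8 -33; -8 17 10; -33 10 61]
S = H·P̄·Hᵀ + R = [597]
K = P̄·Hᵀ·S⁻¹ = [110/597; -12/199; -188/597]
x' − x̄ = [-990/199, 324/199, 1692/199] = K·y
y = (KᵀK)⁻¹·Kᵀ·(x' − x̄) = [-27]
z = y + H·x̄ = [-27] + [24] = [-3]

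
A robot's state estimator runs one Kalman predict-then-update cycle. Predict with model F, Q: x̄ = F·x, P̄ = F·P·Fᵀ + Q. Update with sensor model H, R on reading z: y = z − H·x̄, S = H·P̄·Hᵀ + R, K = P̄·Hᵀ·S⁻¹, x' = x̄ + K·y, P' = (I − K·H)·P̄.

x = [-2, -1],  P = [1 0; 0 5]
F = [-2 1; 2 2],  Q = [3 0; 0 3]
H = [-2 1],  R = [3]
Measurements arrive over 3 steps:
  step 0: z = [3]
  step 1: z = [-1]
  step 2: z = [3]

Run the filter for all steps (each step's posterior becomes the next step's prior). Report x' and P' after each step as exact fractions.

step 0: x̄ = F·x = [3, -6]
step 0: P̄ = F·P·Fᵀ + Q = [12 6; 6 27]
step 0: y = z − H·x̄ = [15]
step 0: S = H·P̄·Hᵀ + R = [54]
step 0: K = P̄·Hᵀ·S⁻¹ = [-1/3; 5/18]
step 0: x' = x̄ + K·y = [-2, -11/6]
step 0: P' = (I − K·H)·P̄ = [6 11; 11 137/6]
step 1: x̄ = F·x = [13/6, -23/3]
step 1: P̄ = F·P·Fᵀ + Q = [35/6 -1/3; -1/3 619/3]
step 1: y = z − H·x̄ = [11]
step 1: S = H·P̄·Hᵀ + R = [234]
step 1: K = P̄·Hᵀ·S⁻¹ = [-2/39; 23/26]
step 1: x' = x̄ + K·y = [125/78, 161/78]
step 1: P' = (I − K·H)·P̄ = [407/78 401/39; 401/39 1811/78]
step 2: x̄ = F·x = [-89/78, 22/3]
step 2: P̄ = F·P·Fᵀ + Q = [155/26 5; 5 199]
step 2: y = z − H·x̄ = [-86/13]
step 2: S = H·P̄·Hᵀ + R = [2676/13]
step 2: K = P̄·Hᵀ·S⁻¹ = [-15/446; 819/892]
step 2: x' = x̄ + K·y = [-1229/1338, 1685/1338]
step 2: P' = (I − K·H)·P̄ = [2555/446 5065/446; 5065/446 22717/892]

step 0: x' = [-2, -11/6], P' = [6 11; 11 137/6]
step 1: x' = [125/78, 161/78], P' = [407/78 401/39; 401/39 1811/78]
step 2: x' = [-1229/1338, 1685/1338], P' = [2555/446 5065/446; 5065/446 22717/892]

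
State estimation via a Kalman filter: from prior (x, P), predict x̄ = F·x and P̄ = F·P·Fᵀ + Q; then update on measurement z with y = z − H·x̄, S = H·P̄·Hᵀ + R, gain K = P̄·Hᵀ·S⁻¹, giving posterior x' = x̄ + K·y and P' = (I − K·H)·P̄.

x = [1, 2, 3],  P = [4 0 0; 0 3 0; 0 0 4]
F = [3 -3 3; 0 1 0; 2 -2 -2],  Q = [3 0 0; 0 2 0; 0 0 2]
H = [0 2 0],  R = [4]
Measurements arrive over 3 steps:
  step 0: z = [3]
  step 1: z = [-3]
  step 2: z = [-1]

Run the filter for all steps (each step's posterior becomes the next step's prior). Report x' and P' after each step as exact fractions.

step 0: x' = [27/4, 19/12, -15/2], P' = [177/2 -3/2 9; -3/2 5/6 -1; 9 -1 40]
step 1: x' = [24/23, -16/23, 632/23], P' = [31002/23 -60/23 7062/23; -60/23 17/23 -16/23; 7062/23 -16/23 10338/23]
step 2: x' = [14967/172, -95/172, -4451/86], P' = [1869045/86 -279/86 232593/43; -279/86 63/86 -61/43; 232593/43 -61/43 204076/43]

step 0: x̄ = F·x = [6, 2, -8]
step 0: P̄ = F·P·Fᵀ + Q = [102 -9 18; -9 5 -6; 18 -6 46]
step 0: y = z − H·x̄ = [-1]
step 0: S = H·P̄·Hᵀ + R = [24]
step 0: K = P̄·Hᵀ·S⁻¹ = [-3/4; 5/12; -1/2]
step 0: x' = x̄ + K·y = [27/4, 19/12, -15/2]
step 0: P' = (I − K·H)·P̄ = [177/2 -3/2 9; -3/2 5/6 -1; 9 -1 40]
step 1: x̄ = F·x = [-7, 19/12, 76/3]
step 1: P̄ = F·P·Fᵀ + Q = [1374 -10 314; -10 17/6 -8/3; 314 -8/3 1354/3]
step 1: y = z − H·x̄ = [-37/6]
step 1: S = H·P̄·Hᵀ + R = [46/3]
step 1: K = P̄·Hᵀ·S⁻¹ = [-30/23; 17/46; -8/23]
step 1: x' = x̄ + K·y = [24/23, -16/23, 632/23]
step 1: P' = (I − K·H)·P̄ = [31002/23 -60/23 7062/23; -60/23 17/23 -16/23; 7062/23 -16/23 10338/23]
step 2: x̄ = F·x = [2016/23, -16/23, -1184/23]
step 2: P̄ = F·P·Fᵀ + Q = [500766/23 -279/23 124806/23; -279/23 63/23 -122/23; 124806/23 -122/23 109330/23]
step 2: y = z − H·x̄ = [9/23]
step 2: S = H·P̄·Hᵀ + R = [344/23]
step 2: K = P̄·Hᵀ·S⁻¹ = [-279/172; 63/172; -61/86]
step 2: x' = x̄ + K·y = [14967/172, -95/172, -4451/86]
step 2: P' = (I − K·H)·P̄ = [1869045/86 -279/86 232593/43; -279/86 63/86 -61/43; 232593/43 -61/43 204076/43]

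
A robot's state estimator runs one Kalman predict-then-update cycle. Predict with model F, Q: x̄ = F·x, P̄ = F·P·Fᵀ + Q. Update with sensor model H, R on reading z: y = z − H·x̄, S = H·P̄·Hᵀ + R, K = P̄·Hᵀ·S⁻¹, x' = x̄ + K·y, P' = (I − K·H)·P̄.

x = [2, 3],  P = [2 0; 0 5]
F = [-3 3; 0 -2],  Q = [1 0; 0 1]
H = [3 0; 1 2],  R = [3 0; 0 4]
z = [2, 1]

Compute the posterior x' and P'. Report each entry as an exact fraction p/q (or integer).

x̄ = F·x = [3, -6]
P̄ = F·P·Fᵀ + Q = [64 -30; -30 21]
y = z − H·x̄ = [-7, 10]
S = H·P̄·Hᵀ + R = [579 12; 12 32]
K = P̄·Hᵀ·S⁻¹ = [127/383 1/1532; -63/383 669/1532]
x' = x̄ + K·y = [525/766, -369/766]
P' = (I − K·H)·P̄ = [127/383 -63/383; -63/383 366/383]

x' = [525/766, -369/766]
P' = [127/383 -63/383; -63/383 366/383]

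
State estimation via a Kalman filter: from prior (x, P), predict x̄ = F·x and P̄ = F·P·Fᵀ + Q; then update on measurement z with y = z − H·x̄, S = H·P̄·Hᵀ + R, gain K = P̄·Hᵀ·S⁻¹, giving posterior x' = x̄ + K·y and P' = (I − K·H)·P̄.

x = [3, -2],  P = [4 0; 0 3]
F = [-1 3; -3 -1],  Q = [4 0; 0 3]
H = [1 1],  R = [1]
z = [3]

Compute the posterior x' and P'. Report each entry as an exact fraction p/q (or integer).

x' = [-17/42, 89/28]
P' = [374/21 -243/14; -243/14 501/28]

x̄ = F·x = [-9, -7]
P̄ = F·P·Fᵀ + Q = [35 3; 3 42]
y = z − H·x̄ = [19]
S = H·P̄·Hᵀ + R = [84]
K = P̄·Hᵀ·S⁻¹ = [19/42; 15/28]
x' = x̄ + K·y = [-17/42, 89/28]
P' = (I − K·H)·P̄ = [374/21 -243/14; -243/14 501/28]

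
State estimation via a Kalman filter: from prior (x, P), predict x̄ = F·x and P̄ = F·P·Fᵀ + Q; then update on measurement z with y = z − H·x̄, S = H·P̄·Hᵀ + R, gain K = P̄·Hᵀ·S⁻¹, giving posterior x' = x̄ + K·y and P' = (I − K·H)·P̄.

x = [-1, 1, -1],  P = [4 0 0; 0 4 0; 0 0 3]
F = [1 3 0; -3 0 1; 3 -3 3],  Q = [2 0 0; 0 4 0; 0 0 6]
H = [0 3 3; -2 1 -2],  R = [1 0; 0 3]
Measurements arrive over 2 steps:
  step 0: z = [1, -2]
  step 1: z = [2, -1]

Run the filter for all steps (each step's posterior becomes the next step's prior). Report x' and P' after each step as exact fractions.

step 0: x̄ = F·x = [2, 2, -9]
step 0: P̄ = F·P·Fᵀ + Q = [42 -12 -24; -12 43 -27; -24 -27 105]
step 0: y = z − H·x̄ = [22, -18]
step 0: S = H·P̄·Hᵀ + R = [847 -204; -204 598]
step 0: K = P̄·Hᵀ·S⁻¹ = [-37188/232445 -31344/232445; 26694/232445 112279/464890; 50688/232445 -112347/464890]
step 0: x' = x̄ + K·y = [210946/232445, 41647/232445, 34254/232445]
step 0: P' = (I − K·H)·P̄ = [4241874/232445 2788308/232445 -2800704/232445; 2788308/232445 3841887/464890 -3824091/464890; -2800704/232445 -3824091/464890 3857883/464890]
step 1: x̄ = F·x = [335887/232445, -598584/232445, 610659/232445]
step 1: P̄ = F·P·Fᵀ + Q = [77450207/464890 -92714469/464890 -13443543/232445; -92714469/464890 115679623/464890 15245091/232445; -13443543/232445 15245091/232445 8035104/232445]
step 1: y = z − H·x̄ = [85733/46489, 2259231/232445]
step 1: S = H·P̄·Hᵀ + R = [347007329/92978 175351281/92978; 175351281/92978 524956413/464890]
step 1: K = P̄·Hᵀ·S⁻¹ = [-13197190007/101899961908 -46756111543/305699885724; 14099675783/101899961908 69189018991/305699885724; 115166568/592441639 -133520866/592441639]
step 1: x' = x̄ + K·y = [-14285644263/50949980954, -6124008743/50949980954, 471049995/592441639]
step 1: P' = (I − K·H)·P̄ = [876855828047/305699885724 529016313817/305699885724 -1050801364/592441639; 529016313817/305699885724 431266345391/305699885724 -808462538/592441639; -1050801364/592441639 -808462538/592441639 846851394/592441639]

step 0: x' = [210946/232445, 41647/232445, 34254/232445], P' = [4241874/232445 2788308/232445 -2800704/232445; 2788308/232445 3841887/464890 -3824091/464890; -2800704/232445 -3824091/464890 3857883/464890]
step 1: x' = [-14285644263/50949980954, -6124008743/50949980954, 471049995/592441639], P' = [876855828047/305699885724 529016313817/305699885724 -1050801364/592441639; 529016313817/305699885724 431266345391/305699885724 -808462538/592441639; -1050801364/592441639 -808462538/592441639 846851394/592441639]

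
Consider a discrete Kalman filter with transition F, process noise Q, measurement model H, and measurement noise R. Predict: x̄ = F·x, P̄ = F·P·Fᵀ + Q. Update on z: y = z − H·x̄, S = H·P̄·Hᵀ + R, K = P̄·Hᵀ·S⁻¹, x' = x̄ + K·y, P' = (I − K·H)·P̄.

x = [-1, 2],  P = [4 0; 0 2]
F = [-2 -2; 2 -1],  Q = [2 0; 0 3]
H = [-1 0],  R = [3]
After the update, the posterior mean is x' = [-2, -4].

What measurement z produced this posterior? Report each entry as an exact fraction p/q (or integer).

x̄ = F·x = [-2, -4]
P̄ = F·P·Fᵀ + Q = [26 -12; -12 21]
S = H·P̄·Hᵀ + R = [29]
K = P̄·Hᵀ·S⁻¹ = [-26/29; 12/29]
x' − x̄ = [0, 0] = K·y
y = (KᵀK)⁻¹·Kᵀ·(x' − x̄) = [0]
z = y + H·x̄ = [0] + [2] = [2]

z = [2]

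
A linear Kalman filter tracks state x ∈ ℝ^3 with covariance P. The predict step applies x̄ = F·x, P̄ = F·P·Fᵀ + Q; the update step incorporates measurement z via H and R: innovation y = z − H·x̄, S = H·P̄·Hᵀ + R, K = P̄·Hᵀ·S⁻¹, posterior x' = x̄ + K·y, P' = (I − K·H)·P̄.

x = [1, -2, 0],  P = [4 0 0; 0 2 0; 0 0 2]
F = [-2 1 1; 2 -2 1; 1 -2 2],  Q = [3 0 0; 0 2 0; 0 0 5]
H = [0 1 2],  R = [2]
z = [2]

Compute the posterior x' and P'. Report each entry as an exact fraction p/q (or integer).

x̄ = F·x = [-4, 6, 5]
P̄ = F·P·Fᵀ + Q = [23 -18 -8; -18 28 20; -8 20 25]
y = z − H·x̄ = [-14]
S = H·P̄·Hᵀ + R = [210]
K = P̄·Hᵀ·S⁻¹ = [-17/105; 34/105; 1/3]
x' = x̄ + K·y = [-26/15, 22/15, 1/3]
P' = (I − K·H)·P̄ = [1837/105 -734/105 10/3; -734/105 628/105 -8/3; 10/3 -8/3 5/3]

x' = [-26/15, 22/15, 1/3]
P' = [1837/105 -734/105 10/3; -734/105 628/105 -8/3; 10/3 -8/3 5/3]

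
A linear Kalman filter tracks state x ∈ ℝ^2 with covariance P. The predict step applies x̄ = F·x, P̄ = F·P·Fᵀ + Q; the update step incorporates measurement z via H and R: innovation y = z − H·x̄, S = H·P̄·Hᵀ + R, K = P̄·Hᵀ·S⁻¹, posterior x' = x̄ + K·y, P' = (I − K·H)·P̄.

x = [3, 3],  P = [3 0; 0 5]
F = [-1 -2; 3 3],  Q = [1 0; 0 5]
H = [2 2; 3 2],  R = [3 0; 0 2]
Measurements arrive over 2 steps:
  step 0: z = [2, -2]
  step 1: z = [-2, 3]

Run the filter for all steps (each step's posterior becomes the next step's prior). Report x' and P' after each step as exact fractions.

step 0: x' = [-3648/833, 1333/238], P' = [3342/833 -624/119; -624/119 243/34]
step 1: x' = [41370/25699, -81635/51398], P' = [73268/25699 -92963/25699; -92963/25699 4761871/976562]

step 0: x̄ = F·x = [-9, 18]
step 0: P̄ = F·P·Fᵀ + Q = [24 -39; -39 77]
step 0: y = z − H·x̄ = [-16, -11]
step 0: S = H·P̄·Hᵀ + R = [95 62; 62 58]
step 0: K = P̄·Hᵀ·S⁻¹ = [-684/833 645/833; 151/119 -171/238]
step 0: x' = x̄ + K·y = [-3648/833, 1333/238]
step 0: P' = (I − K·H)·P̄ = [3342/833 -624/119; -624/119 243/34]
step 1: x̄ = F·x = [-5683/833, 6105/1666]
step 1: P̄ = F·P·Fᵀ + Q = [10517/833 -6435/833; -6435/833 18401/1666]
step 1: y = z − H·x̄ = [3595/833, 13443/833]
step 1: S = H·P̄·Hᵀ + R = [29889/833 35554/833; 35554/833 55901/833]
step 1: K = P̄·Hᵀ·S⁻¹ = [-13130/25699 16939/25699; 409759/488281 -268510/488281]
step 1: x' = x̄ + K·y = [41370/25699, -81635/51398]
step 1: P' = (I − K·H)·P̄ = [73268/25699 -92963/25699; -92963/25699 4761871/976562]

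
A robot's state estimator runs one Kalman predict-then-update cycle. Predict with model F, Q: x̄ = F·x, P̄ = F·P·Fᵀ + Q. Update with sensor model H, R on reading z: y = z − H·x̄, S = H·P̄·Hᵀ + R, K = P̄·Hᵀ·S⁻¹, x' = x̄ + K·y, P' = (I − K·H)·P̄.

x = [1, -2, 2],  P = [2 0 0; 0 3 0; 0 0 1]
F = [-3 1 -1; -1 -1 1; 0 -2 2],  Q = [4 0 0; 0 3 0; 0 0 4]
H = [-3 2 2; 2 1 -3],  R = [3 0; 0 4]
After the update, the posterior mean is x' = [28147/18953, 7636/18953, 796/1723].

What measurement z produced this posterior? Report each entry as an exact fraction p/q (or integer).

x̄ = F·x = [-7, 3, 8]
P̄ = F·P·Fᵀ + Q = [26 2 -8; 2 9 8; -8 8 20]
S = H·P̄·Hᵀ + R = [489 -392; -392 353]
K = P̄·Hᵀ·S⁻¹ = [-1194/18953 2862/18953; 5572/18953 5597/18953; 144/1723 -172/1723]
x' − x̄ = [160818/18953, -49223/18953, -12988/1723] = K·y
y = (KᵀK)⁻¹·Kᵀ·(x' − x̄) = [-46, 37]
z = y + H·x̄ = [-46, 37] + [43, -35] = [-3, 2]

z = [-3, 2]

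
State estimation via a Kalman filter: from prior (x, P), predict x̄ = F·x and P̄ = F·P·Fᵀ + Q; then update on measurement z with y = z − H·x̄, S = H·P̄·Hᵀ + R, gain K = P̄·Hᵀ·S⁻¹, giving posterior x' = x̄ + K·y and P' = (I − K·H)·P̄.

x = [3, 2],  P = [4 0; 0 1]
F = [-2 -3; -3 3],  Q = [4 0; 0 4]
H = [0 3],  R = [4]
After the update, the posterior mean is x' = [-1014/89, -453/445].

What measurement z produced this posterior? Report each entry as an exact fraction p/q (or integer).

z = [-3]

x̄ = F·x = [-12, -3]
P̄ = F·P·Fᵀ + Q = [29 15; 15 49]
S = H·P̄·Hᵀ + R = [445]
K = P̄·Hᵀ·S⁻¹ = [9/89; 147/445]
x' − x̄ = [54/89, 882/445] = K·y
y = (KᵀK)⁻¹·Kᵀ·(x' − x̄) = [6]
z = y + H·x̄ = [6] + [-9] = [-3]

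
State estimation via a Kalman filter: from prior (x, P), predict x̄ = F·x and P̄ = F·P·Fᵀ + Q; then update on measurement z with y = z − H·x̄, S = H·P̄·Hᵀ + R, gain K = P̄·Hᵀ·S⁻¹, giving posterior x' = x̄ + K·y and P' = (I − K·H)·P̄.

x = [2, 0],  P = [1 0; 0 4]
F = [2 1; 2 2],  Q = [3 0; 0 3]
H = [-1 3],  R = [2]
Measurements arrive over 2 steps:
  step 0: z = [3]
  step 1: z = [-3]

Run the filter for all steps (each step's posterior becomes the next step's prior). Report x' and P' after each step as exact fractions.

step 0: x' = [467/148, 307/148], P' = [1003/148 351/148; 351/148 155/148]
step 1: x' = [-20408/38699, -42937/38699], P' = [383163/38699 136567/38699; 136567/38699 57005/38699]

step 0: x̄ = F·x = [4, 4]
step 0: P̄ = F·P·Fᵀ + Q = [11 12; 12 23]
step 0: y = z − H·x̄ = [-5]
step 0: S = H·P̄·Hᵀ + R = [148]
step 0: K = P̄·Hᵀ·S⁻¹ = [25/148; 57/148]
step 0: x' = x̄ + K·y = [467/148, 307/148]
step 0: P' = (I − K·H)·P̄ = [1003/148 351/148; 351/148 155/148]
step 1: x̄ = F·x = [1241/148, 387/37]
step 1: P̄ = F·P·Fᵀ + Q = [6015/148 1607/37; 1607/37 1971/37]
step 1: y = z − H·x̄ = [-3847/148]
step 1: S = H·P̄·Hᵀ + R = [38699/148]
step 1: K = P̄·Hᵀ·S⁻¹ = [13269/38699; 17224/38699]
step 1: x' = x̄ + K·y = [-20408/38699, -42937/38699]
step 1: P' = (I − K·H)·P̄ = [383163/38699 136567/38699; 136567/38699 57005/38699]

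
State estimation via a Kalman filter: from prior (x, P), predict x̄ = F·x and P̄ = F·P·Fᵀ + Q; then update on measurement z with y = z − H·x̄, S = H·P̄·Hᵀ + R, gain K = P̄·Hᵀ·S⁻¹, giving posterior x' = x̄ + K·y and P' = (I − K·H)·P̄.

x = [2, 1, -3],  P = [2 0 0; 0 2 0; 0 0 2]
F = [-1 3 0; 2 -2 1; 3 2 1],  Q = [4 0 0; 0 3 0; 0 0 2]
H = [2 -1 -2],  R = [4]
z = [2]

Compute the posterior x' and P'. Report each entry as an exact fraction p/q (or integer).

x' = [749/281, -866/281, 919/281]
P' = [4040/281 -1116/281 4494/281; -1116/281 1676/281 -1824/281; 4494/281 -1824/281 5514/281]

x̄ = F·x = [1, -1, 5]
P̄ = F·P·Fᵀ + Q = [24 -16 6; -16 21 6; 6 6 30]
y = z − H·x̄ = [9]
S = H·P̄·Hᵀ + R = [281]
K = P̄·Hᵀ·S⁻¹ = [52/281; -65/281; -54/281]
x' = x̄ + K·y = [749/281, -866/281, 919/281]
P' = (I − K·H)·P̄ = [4040/281 -1116/281 4494/281; -1116/281 1676/281 -1824/281; 4494/281 -1824/281 5514/281]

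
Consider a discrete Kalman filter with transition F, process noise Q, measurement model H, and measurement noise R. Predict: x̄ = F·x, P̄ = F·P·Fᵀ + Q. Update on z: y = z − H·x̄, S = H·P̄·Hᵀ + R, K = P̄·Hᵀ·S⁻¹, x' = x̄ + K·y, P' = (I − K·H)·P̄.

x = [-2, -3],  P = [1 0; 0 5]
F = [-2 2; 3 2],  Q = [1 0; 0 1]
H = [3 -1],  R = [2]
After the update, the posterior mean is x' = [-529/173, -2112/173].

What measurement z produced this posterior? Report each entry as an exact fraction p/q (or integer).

x̄ = F·x = [-2, -12]
P̄ = F·P·Fᵀ + Q = [25 14; 14 30]
S = H·P̄·Hᵀ + R = [173]
K = P̄·Hᵀ·S⁻¹ = [61/173; 12/173]
x' − x̄ = [-183/173, -36/173] = K·y
y = (KᵀK)⁻¹·Kᵀ·(x' − x̄) = [-3]
z = y + H·x̄ = [-3] + [6] = [3]

z = [3]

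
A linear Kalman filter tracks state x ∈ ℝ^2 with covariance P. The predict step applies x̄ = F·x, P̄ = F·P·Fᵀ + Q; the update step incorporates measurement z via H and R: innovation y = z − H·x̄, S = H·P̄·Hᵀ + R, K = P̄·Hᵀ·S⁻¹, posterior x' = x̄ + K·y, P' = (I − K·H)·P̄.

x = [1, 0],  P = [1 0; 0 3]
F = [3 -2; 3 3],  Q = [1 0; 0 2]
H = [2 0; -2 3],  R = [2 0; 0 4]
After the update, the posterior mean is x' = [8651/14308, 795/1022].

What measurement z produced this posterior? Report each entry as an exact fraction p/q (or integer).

z = [1, 1]

x̄ = F·x = [3, 3]
P̄ = F·P·Fᵀ + Q = [22 -9; -9 38]
S = H·P̄·Hᵀ + R = [90 -142; -142 542]
K = P̄·Hᵀ·S⁻¹ = [6883/14308 -71/14308; 321/1022 333/1022]
x' − x̄ = [-34273/14308, -2271/1022] = K·y
y = (KᵀK)⁻¹·Kᵀ·(x' − x̄) = [-5, -2]
z = y + H·x̄ = [-5, -2] + [6, 3] = [1, 1]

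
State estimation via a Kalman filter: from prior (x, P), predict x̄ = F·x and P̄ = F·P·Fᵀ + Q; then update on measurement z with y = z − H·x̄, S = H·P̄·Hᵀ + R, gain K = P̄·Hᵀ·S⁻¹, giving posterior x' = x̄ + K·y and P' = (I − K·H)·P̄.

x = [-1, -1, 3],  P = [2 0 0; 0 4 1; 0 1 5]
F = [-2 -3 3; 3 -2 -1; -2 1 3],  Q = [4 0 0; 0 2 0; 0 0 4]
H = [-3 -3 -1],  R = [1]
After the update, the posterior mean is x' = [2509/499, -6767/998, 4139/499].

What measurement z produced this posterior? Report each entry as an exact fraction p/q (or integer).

z = [-3]

x̄ = F·x = [14, -4, 10]
P̄ = F·P·Fᵀ + Q = [75 -6 35; -6 45 -42; 35 -42 67]
S = H·P̄·Hᵀ + R = [998]
K = P̄·Hᵀ·S⁻¹ = [-121/499; -75/998; -23/499]
x' − x̄ = [-4477/499, -2775/998, -851/499] = K·y
y = (KᵀK)⁻¹·Kᵀ·(x' − x̄) = [37]
z = y + H·x̄ = [37] + [-40] = [-3]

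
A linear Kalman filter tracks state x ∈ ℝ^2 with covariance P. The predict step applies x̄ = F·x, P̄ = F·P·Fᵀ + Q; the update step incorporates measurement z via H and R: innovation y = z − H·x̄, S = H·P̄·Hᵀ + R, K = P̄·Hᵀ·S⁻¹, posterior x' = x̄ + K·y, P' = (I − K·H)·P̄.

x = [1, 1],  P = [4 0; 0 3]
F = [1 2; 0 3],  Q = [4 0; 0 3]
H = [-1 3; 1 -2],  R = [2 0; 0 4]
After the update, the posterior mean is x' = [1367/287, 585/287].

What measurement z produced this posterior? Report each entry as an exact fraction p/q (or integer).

z = [2, 3]

x̄ = F·x = [3, 3]
P̄ = F·P·Fᵀ + Q = [20 18; 18 30]
S = H·P̄·Hᵀ + R = [184 -110; -110 72]
K = P̄·Hᵀ·S⁻¹ = [172/287 199/287; 141/287 48/287]
x' − x̄ = [506/287, -276/287] = K·y
y = (KᵀK)⁻¹·Kᵀ·(x' − x̄) = [-4, 6]
z = y + H·x̄ = [-4, 6] + [6, -3] = [2, 3]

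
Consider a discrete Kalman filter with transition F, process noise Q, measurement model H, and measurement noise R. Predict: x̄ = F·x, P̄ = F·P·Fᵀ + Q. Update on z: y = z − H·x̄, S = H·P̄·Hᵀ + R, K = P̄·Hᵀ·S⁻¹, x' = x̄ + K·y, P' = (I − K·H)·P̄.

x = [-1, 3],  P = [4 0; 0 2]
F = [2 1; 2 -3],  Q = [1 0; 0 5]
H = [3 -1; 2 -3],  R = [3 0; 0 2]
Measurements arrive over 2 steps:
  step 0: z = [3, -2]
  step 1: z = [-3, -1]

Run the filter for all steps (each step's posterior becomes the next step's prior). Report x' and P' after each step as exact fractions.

step 0: x' = [24331/16318, 12828/8159], P' = [18703/32636 3861/8159; 3861/8159 4866/8159]
step 1: x' = [-12410452/19024715, -138957/3804943], P' = [9376301/19024715 1491486/3804943; 1491486/3804943 1949718/3804943]

step 0: x̄ = F·x = [1, -11]
step 0: P̄ = F·P·Fᵀ + Q = [19 10; 10 39]
step 0: y = z − H·x̄ = [-11, -37]
step 0: S = H·P̄·Hᵀ + R = [153 121; 121 309]
step 0: K = P̄·Hᵀ·S⁻¹ = [13555/32636 -4463/32636; 2239/8159 -3438/8159]
step 0: x' = x̄ + K·y = [24331/16318, 12828/8159]
step 0: P' = (I − K·H)·P̄ = [18703/32636 3861/8159; 3861/8159 4866/8159]
step 1: x̄ = F·x = [37159/8159, -14153/8159]
step 1: P̄ = F·P·Fᵀ + Q = [47172/8159 -11339/8159; -11339/8159 56960/8159]
step 1: y = z − H·x̄ = [-150107/8159, -124936/8159]
step 1: S = H·P̄·Hᵀ + R = [574019/8159 578641/8159; 578641/8159 853714/8159]
step 1: K = P̄·Hᵀ·S⁻¹ = [6890491/19024715 -1809844/19024715; 841580/3804943 -1433091/3804943]
step 1: x' = x̄ + K·y = [-12410452/19024715, -138957/3804943]
step 1: P' = (I − K·H)·P̄ = [9376301/19024715 1491486/3804943; 1491486/3804943 1949718/3804943]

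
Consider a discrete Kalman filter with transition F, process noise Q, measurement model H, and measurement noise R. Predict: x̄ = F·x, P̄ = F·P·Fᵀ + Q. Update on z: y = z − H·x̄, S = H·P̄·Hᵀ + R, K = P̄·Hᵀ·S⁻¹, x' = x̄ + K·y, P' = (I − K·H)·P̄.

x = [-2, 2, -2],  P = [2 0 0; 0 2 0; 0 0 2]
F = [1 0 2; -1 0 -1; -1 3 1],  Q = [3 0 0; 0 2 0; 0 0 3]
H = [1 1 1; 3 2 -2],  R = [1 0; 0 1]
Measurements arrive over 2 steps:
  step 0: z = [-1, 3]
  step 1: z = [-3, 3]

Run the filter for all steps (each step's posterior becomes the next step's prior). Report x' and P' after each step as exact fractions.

step 0: x̄ = F·x = [-6, 4, 6]
step 0: P̄ = F·P·Fᵀ + Q = [13 -6 2; -6 6 0; 2 0 25]
step 0: y = z − H·x̄ = [-5, 25]
step 0: S = H·P̄·Hᵀ + R = [37 -27; -27 146]
step 0: K = P̄·Hᵀ·S⁻¹ = [1935/4673 1094/4673; -162/4673 -222/4673; 2754/4673 -899/4673]
step 0: x' = x̄ + K·y = [-10363/4673, 13952/4673, -8207/4673]
step 0: P' = (I − K·H)·P̄ = [18172/4673 -21474/4673 5237/4673; -21474/4673 26706/4673 -5394/4673; 5237/4673 -5394/4673 2911/4673]
step 1: x̄ = F·x = [-26777/4673, 18570/4673, 44012/4673]
step 1: P̄ = F·P·Fᵀ + Q = [64783/4673 -39705/4673 -114373/4673; -39705/4673 40903/4673 95865/4673; -114373/4673 95865/4673 361462/4673]
step 1: y = z − H·x̄ = [-49824/4673, 145234/4673]
step 1: S = H·P̄·Hᵀ + R = [355395/4673 -759667/4673; -759667/4673 2326276/4673]
step 1: K = P̄·Hᵀ·S⁻¹ = [11419075/53424547 11621970/53424547; 11085375/53424547 -1640008/53424547; 28593821/53424547 -10741629/53424547]
step 1: x' = x̄ + K·y = [-66678343/53424547, 43139566/53424547, -135541862/53424547]
step 1: P' = (I − K·H)·P̄ = [104081312/53424547 -121486610/53424547 28824373/53424547; -121486610/53424547 156990948/53424547 -24418963/53424547; 28824373/53424547 -24418963/53424547 24188411/53424547]

step 0: x' = [-10363/4673, 13952/4673, -8207/4673], P' = [18172/4673 -21474/4673 5237/4673; -21474/4673 26706/4673 -5394/4673; 5237/4673 -5394/4673 2911/4673]
step 1: x' = [-66678343/53424547, 43139566/53424547, -135541862/53424547], P' = [104081312/53424547 -121486610/53424547 28824373/53424547; -121486610/53424547 156990948/53424547 -24418963/53424547; 28824373/53424547 -24418963/53424547 24188411/53424547]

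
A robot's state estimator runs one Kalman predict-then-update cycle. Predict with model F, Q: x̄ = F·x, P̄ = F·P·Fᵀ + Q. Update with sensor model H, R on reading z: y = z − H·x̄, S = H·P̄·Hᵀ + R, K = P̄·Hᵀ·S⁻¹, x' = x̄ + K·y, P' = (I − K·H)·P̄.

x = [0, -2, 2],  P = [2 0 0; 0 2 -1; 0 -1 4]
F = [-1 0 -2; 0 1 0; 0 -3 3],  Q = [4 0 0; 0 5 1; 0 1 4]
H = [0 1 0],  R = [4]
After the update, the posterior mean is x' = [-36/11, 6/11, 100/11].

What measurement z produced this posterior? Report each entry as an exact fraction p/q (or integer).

x̄ = F·x = [-4, -2, 12]
P̄ = F·P·Fᵀ + Q = [22 2 -30; 2 7 -8; -30 -8 76]
S = H·P̄·Hᵀ + R = [11]
K = P̄·Hᵀ·S⁻¹ = [2/11; 7/11; -8/11]
x' − x̄ = [8/11, 28/11, -32/11] = K·y
y = (KᵀK)⁻¹·Kᵀ·(x' − x̄) = [4]
z = y + H·x̄ = [4] + [-2] = [2]

z = [2]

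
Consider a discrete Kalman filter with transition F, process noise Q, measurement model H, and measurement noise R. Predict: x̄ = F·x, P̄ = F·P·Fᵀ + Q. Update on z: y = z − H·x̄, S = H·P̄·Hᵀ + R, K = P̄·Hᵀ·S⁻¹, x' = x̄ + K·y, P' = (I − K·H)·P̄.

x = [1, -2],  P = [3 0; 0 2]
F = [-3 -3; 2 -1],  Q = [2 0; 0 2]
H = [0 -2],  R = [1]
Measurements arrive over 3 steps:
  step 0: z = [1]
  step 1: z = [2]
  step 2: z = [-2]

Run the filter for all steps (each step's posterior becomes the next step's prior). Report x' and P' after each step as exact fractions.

step 0: x' = [411/65, -28/65], P' = [2479/65 -12/65; -12/65 16/65]
step 1: x' = [116787/40505, -7918/8101], P' = [478153/40505 -2958/8101; -2958/8101 2022/8101]
step 2: x' = [16788801/8292073, 8524732/8292073], P' = [90655973/8292073 -2794218/8292073; -2794218/8292073 2062892/8292073]

step 0: x̄ = F·x = [3, 4]
step 0: P̄ = F·P·Fᵀ + Q = [47 -12; -12 16]
step 0: y = z − H·x̄ = [9]
step 0: S = H·P̄·Hᵀ + R = [65]
step 0: K = P̄·Hᵀ·S⁻¹ = [24/65; -32/65]
step 0: x' = x̄ + K·y = [411/65, -28/65]
step 0: P' = (I − K·H)·P̄ = [2479/65 -12/65; -12/65 16/65]
step 1: x̄ = F·x = [-1149/65, 170/13]
step 1: P̄ = F·P·Fᵀ + Q = [22369/65 -2958/13; -2958/13 2022/13]
step 1: y = z − H·x̄ = [366/13]
step 1: S = H·P̄·Hᵀ + R = [8101/13]
step 1: K = P̄·Hᵀ·S⁻¹ = [5916/8101; -4044/8101]
step 1: x' = x̄ + K·y = [116787/40505, -7918/8101]
step 1: P' = (I − K·H)·P̄ = [478153/40505 -2958/8101; -2958/8101 2022/8101]
step 2: x̄ = F·x = [-231591/40505, 273164/40505]
step 2: P̄ = F·P·Fᵀ + Q = [4209157/40505 -2794218/40505; -2794218/40505 2062892/40505]
step 2: y = z − H·x̄ = [465318/40505]
step 2: S = H·P̄·Hᵀ + R = [8292073/40505]
step 2: K = P̄·Hᵀ·S⁻¹ = [5588436/8292073; -4125784/8292073]
step 2: x' = x̄ + K·y = [16788801/8292073, 8524732/8292073]
step 2: P' = (I − K·H)·P̄ = [90655973/8292073 -2794218/8292073; -2794218/8292073 2062892/8292073]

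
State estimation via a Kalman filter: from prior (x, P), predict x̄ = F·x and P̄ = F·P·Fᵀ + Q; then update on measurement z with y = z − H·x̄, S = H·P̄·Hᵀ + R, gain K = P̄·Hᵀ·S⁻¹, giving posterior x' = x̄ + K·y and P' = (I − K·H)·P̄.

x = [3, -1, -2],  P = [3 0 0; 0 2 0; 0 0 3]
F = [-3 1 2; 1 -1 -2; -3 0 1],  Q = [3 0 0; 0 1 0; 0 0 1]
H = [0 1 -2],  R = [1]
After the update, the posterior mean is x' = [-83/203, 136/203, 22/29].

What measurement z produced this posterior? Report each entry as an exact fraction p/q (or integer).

x̄ = F·x = [-14, 8, -11]
P̄ = F·P·Fᵀ + Q = [44 -23 33; -23 18 -15; 33 -15 31]
S = H·P̄·Hᵀ + R = [203]
K = P̄·Hᵀ·S⁻¹ = [-89/203; 48/203; -11/29]
x' − x̄ = [2759/203, -1488/203, 341/29] = K·y
y = (KᵀK)⁻¹·Kᵀ·(x' − x̄) = [-31]
z = y + H·x̄ = [-31] + [30] = [-1]

z = [-1]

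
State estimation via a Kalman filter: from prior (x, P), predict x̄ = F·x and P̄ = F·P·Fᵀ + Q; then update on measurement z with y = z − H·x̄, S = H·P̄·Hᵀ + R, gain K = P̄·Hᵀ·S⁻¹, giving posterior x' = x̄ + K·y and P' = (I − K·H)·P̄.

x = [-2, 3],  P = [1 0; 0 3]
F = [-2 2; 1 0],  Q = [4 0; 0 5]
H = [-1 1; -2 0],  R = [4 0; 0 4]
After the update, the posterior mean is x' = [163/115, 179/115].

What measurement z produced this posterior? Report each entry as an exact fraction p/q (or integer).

x̄ = F·x = [10, -2]
P̄ = F·P·Fᵀ + Q = [20 -2; -2 6]
S = H·P̄·Hᵀ + R = [34 44; 44 84]
K = P̄·Hᵀ·S⁻¹ = [-11/115 -49/115; 62/115 -27/115]
x' − x̄ = [-987/115, 409/115] = K·y
y = (KᵀK)⁻¹·Kᵀ·(x' − x̄) = [14, 17]
z = y + H·x̄ = [14, 17] + [-12, -20] = [2, -3]

z = [2, -3]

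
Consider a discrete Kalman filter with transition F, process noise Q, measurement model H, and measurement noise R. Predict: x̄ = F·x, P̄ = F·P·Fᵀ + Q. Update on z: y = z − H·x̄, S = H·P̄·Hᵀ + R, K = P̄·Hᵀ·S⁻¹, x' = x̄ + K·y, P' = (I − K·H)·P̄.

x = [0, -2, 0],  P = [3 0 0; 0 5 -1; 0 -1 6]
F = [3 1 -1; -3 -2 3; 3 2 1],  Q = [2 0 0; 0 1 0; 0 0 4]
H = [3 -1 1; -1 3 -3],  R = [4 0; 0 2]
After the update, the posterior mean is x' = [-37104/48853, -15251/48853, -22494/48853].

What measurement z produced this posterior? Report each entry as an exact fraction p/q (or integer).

z = [-3, 1]

x̄ = F·x = [-2, 4, -4]
P̄ = F·P·Fᵀ + Q = [42 -60 32; -60 114 -33; 32 -33 53]
S = H·P̄·Hᵀ + R = [1167 -1745; -1745 2693]
K = P̄·Hᵀ·S⁻¹ = [16082/48853 4652/48853; -3183/48853 7026/48853; -7962/48853 -10420/48853]
x' − x̄ = [60602/48853, -210663/48853, 172918/48853] = K·y
y = (KᵀK)⁻¹·Kᵀ·(x' − x̄) = [11, -25]
z = y + H·x̄ = [11, -25] + [-14, 26] = [-3, 1]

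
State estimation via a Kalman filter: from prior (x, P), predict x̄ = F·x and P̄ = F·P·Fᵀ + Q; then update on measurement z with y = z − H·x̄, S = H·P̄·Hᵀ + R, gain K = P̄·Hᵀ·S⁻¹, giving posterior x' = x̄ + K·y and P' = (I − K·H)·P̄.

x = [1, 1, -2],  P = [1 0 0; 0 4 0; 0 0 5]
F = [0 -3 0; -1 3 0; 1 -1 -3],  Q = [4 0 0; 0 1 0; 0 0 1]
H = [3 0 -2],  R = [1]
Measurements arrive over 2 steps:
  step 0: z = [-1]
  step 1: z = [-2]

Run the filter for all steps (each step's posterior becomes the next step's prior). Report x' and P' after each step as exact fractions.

step 0: x̄ = F·x = [-3, 2, 6]
step 0: P̄ = F·P·Fᵀ + Q = [40 -36 12; -36 38 -13; 12 -13 51]
step 0: y = z − H·x̄ = [20]
step 0: S = H·P̄·Hᵀ + R = [421]
step 0: K = P̄·Hᵀ·S⁻¹ = [96/421; -82/421; -66/421]
step 0: x' = x̄ + K·y = [657/421, -798/421, 1206/421]
step 0: P' = (I − K·H)·P̄ = [7624/421 -7284/421 11388/421; -7284/421 9274/421 -10885/421; 11388/421 -10885/421 17115/421]
step 1: x̄ = F·x = [2394/421, -3051/421, -2163/421]
step 1: P̄ = F·P·Fᵀ + Q = [85150/421 -105318/421 -48291/421; -105318/421 135215/421 67547/421; -48291/421 67547/421 52284/421]
step 1: y = z − H·x̄ = [-12350/421]
step 1: S = H·P̄·Hᵀ + R = [1555399/421]
step 1: K = P̄·Hᵀ·S⁻¹ = [352032/1555399; -451048/1555399; -249441/1555399]
step 1: x' = x̄ + K·y = [-1482114/1555399, 1959431/1555399, -673947/1555399]
step 1: P' = (I − K·H)·P̄ = [20227306/1555399 -11943426/1555399 30164943/1555399; -11943426/1555399 16315861/1555399 -17689615/1555399; 30164943/1555399 -17689615/1555399 45372135/1555399]

step 0: x' = [657/421, -798/421, 1206/421], P' = [7624/421 -7284/421 11388/421; -7284/421 9274/421 -10885/421; 11388/421 -10885/421 17115/421]
step 1: x' = [-1482114/1555399, 1959431/1555399, -673947/1555399], P' = [20227306/1555399 -11943426/1555399 30164943/1555399; -11943426/1555399 16315861/1555399 -17689615/1555399; 30164943/1555399 -17689615/1555399 45372135/1555399]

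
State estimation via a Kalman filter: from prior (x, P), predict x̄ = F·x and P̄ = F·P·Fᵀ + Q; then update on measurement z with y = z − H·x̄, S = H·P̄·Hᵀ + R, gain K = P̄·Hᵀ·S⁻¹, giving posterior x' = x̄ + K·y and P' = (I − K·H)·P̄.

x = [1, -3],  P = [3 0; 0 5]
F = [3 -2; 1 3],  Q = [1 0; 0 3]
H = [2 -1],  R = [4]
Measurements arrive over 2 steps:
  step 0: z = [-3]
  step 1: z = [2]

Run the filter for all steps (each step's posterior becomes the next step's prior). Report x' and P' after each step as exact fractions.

step 0: x' = [-414/331, 49/331], P' = [2199/331 3930/331; 3930/331 8232/331]
step 1: x' = [-505135/186884, -685869/93442], P' = [1112485/186884 1058355/93442; 1058355/93442 1189785/46721]

step 0: x̄ = F·x = [9, -8]
step 0: P̄ = F·P·Fᵀ + Q = [48 -21; -21 51]
step 0: y = z − H·x̄ = [-29]
step 0: S = H·P̄·Hᵀ + R = [331]
step 0: K = P̄·Hᵀ·S⁻¹ = [117/331; -93/331]
step 0: x' = x̄ + K·y = [-414/331, 49/331]
step 0: P' = (I − K·H)·P̄ = [2199/331 3930/331; 3930/331 8232/331]
step 1: x̄ = F·x = [-1340/331, -267/331]
step 1: P̄ = F·P·Fᵀ + Q = [5890/331 -15285/331; -15285/331 100860/331]
step 1: y = z − H·x̄ = [3075/331]
step 1: S = H·P̄·Hᵀ + R = [186884/331]
step 1: K = P̄·Hᵀ·S⁻¹ = [27065/186884; -65715/93442]
step 1: x' = x̄ + K·y = [-505135/186884, -685869/93442]
step 1: P' = (I − K·H)·P̄ = [1112485/186884 1058355/93442; 1058355/93442 1189785/46721]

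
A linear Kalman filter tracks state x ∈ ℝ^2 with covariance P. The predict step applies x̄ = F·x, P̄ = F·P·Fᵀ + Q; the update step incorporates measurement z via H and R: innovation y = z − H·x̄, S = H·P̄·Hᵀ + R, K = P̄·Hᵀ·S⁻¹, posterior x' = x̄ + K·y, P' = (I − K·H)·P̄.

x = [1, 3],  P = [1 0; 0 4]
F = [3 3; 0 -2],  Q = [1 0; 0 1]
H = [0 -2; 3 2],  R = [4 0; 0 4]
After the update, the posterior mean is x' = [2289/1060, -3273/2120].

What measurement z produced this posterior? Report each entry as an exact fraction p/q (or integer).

x̄ = F·x = [12, -6]
P̄ = F·P·Fᵀ + Q = [46 -24; -24 17]
S = H·P̄·Hᵀ + R = [72 76; 76 198]
K = P̄·Hᵀ·S⁻¹ = [333/1060 177/530; -961/2120 -19/1060]
x' − x̄ = [-10431/1060, 9447/2120] = K·y
y = (KᵀK)⁻¹·Kᵀ·(x' − x̄) = [-9, -21]
z = y + H·x̄ = [-9, -21] + [12, 24] = [3, 3]

z = [3, 3]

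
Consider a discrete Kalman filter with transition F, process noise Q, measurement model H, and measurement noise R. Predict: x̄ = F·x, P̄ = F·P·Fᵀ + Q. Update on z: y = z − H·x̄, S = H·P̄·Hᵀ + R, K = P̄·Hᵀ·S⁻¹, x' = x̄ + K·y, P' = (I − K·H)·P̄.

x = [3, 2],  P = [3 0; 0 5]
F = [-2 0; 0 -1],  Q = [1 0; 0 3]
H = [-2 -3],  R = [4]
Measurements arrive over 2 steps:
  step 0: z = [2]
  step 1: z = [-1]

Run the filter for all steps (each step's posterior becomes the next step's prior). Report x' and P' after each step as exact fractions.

step 0: x̄ = F·x = [-6, -2]
step 0: P̄ = F·P·Fᵀ + Q = [13 0; 0 8]
step 0: y = z − H·x̄ = [-16]
step 0: S = H·P̄·Hᵀ + R = [128]
step 0: K = P̄·Hᵀ·S⁻¹ = [-13/64; -3/16]
step 0: x' = x̄ + K·y = [-11/4, 1]
step 0: P' = (I − K·H)·P̄ = [247/32 -39/8; -39/8 7/2]
step 1: x̄ = F·x = [11/2, -1]
step 1: P̄ = F·P·Fᵀ + Q = [255/8 -39/4; -39/4 13/2]
step 1: y = z − H·x̄ = [7]
step 1: S = H·P̄·Hᵀ + R = [73]
step 1: K = P̄·Hᵀ·S⁻¹ = [-69/146; 0]
step 1: x' = x̄ + K·y = [160/73, -1]
step 1: P' = (I − K·H)·P̄ = [9093/584 -39/4; -39/4 13/2]

step 0: x' = [-11/4, 1], P' = [247/32 -39/8; -39/8 7/2]
step 1: x' = [160/73, -1], P' = [9093/584 -39/4; -39/4 13/2]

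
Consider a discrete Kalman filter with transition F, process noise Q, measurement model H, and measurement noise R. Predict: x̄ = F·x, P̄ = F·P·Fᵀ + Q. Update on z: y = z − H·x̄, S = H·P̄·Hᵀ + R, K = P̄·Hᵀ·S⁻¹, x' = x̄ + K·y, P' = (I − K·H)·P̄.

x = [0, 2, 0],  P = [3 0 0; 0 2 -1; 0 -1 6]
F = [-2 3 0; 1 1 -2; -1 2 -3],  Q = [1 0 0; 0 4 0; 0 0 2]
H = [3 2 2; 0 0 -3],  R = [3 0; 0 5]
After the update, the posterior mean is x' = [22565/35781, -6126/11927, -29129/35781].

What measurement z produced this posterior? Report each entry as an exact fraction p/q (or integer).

x̄ = F·x = [6, 2, 4]
P̄ = F·P·Fᵀ + Q = [31 6 27; 6 37 44; 27 44 79]
S = H·P̄·Hᵀ + R = [1494 -981; -981 716]
K = P̄·Hᵀ·S⁻¹ = [11461/35781 3885/11927; -68/11927 -2292/11927; 545/35781 -3699/11927]
x' − x̄ = [-192121/35781, -29980/11927, -172253/35781] = K·y
y = (KᵀK)⁻¹·Kᵀ·(x' − x̄) = [-31, 14]
z = y + H·x̄ = [-31, 14] + [30, -12] = [-1, 2]

z = [-1, 2]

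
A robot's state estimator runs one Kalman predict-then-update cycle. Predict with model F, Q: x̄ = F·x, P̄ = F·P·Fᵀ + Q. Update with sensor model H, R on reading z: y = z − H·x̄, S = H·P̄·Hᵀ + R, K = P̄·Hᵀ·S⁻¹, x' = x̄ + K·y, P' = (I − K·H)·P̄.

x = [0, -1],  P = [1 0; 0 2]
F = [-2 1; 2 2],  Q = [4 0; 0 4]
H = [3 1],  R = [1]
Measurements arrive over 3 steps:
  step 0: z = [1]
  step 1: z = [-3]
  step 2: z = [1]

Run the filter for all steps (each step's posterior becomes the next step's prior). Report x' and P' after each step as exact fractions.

step 0: x̄ = F·x = [-1, -2]
step 0: P̄ = F·P·Fᵀ + Q = [10 0; 0 16]
step 0: y = z − H·x̄ = [6]
step 0: S = H·P̄·Hᵀ + R = [107]
step 0: K = P̄·Hᵀ·S⁻¹ = [30/107; 16/107]
step 0: x' = x̄ + K·y = [73/107, -118/107]
step 0: P' = (I − K·H)·P̄ = [170/107 -480/107; -480/107 1456/107]
step 1: x̄ = F·x = [-264/107, -90/107]
step 1: P̄ = F·P·Fᵀ + Q = [4484/107 3192/107; 3192/107 3092/107]
step 1: y = z − H·x̄ = [561/107]
step 1: S = H·P̄·Hᵀ + R = [62707/107]
step 1: K = P̄·Hᵀ·S⁻¹ = [228/859; 12668/62707]
step 1: x' = x̄ + K·y = [-924/859, 13674/62707]
step 1: P' = (I − K·H)·P̄ = [532/859 -1368/859; -1368/859 312260/62707]
step 2: x̄ = F·x = [148578/62707, -107556/62707]
step 2: P̄ = F·P·Fᵀ + Q = [1117888/62707 668904/62707; 668904/62707 856300/62707]
step 2: y = z − H·x̄ = [-275471/62707]
step 2: S = H·P̄·Hᵀ + R = [14993423/62707]
step 2: K = P̄·Hᵀ·S⁻¹ = [4022568/14993423; 2863012/14993423]
step 2: x' = x̄ + K·y = [17854338/14993423, -38294120/14993423]
step 2: P' = (I − K·H)·P̄ = [9248000/14993423 -23721432/14993423; -23721432/14993423 74027308/14993423]

step 0: x' = [73/107, -118/107], P' = [170/107 -480/107; -480/107 1456/107]
step 1: x' = [-924/859, 13674/62707], P' = [532/859 -1368/859; -1368/859 312260/62707]
step 2: x' = [17854338/14993423, -38294120/14993423], P' = [9248000/14993423 -23721432/14993423; -23721432/14993423 74027308/14993423]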